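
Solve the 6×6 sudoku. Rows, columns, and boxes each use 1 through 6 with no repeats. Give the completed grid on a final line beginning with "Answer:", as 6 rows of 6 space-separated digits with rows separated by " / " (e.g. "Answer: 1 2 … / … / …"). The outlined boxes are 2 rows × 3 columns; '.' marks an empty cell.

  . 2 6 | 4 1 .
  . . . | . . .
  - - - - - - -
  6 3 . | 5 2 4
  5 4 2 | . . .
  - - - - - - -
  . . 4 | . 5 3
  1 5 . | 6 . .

Step 1. [r2c3∈{1,3,5}] col 3 places 5 nowhere but r2c3 ⇒ r2c3=5.
Step 2. [r6c6∈{2}] r6c6 is down to just 2, so r6c6=2.
Step 3. [r4c6∈{1,6}] in col 6, 1 fits only at r4c6, so r4c6=1.
Step 4. [r4c5∈{3,6}] across row 4, 6 lands solely at r4c5. So r4c5=6.
Step 5. [r2c5∈{3}] r2c5's peers cover all but 3 ⇒ r2c5=3.
Step 6. [r2c2∈{1}] only 1 remains possible at r2c2, so r2c2=1.
Step 7. [r5c1∈{2}] r5c1 has the single candidate 2. So r5c1=2.
Step 8. [r6c3∈{3}] r6c3's peers cover all but 3. So r6c3=3.
Step 9. [r2c6∈{6}] r2c6 has the single candidate 6, so r2c6=6.
Step 10. [r1c1∈{3}] only 3 remains possible at r1c1 ⇒ r1c1=3.
Step 11. [r2c4∈{2}] r2c4 has the single candidate 2 ⇒ r2c4=2.
Step 12. [r5c4∈{1}] only 1 remains possible at r5c4. So r5c4=1.
Step 13. [r6c5∈{4}] only 4 remains possible at r6c5. So r6c5=4.
Step 14. [r5c2∈{6}] r5c2 is down to just 6, so r5c2=6.
Step 15. [r3c3∈{1}] r3c3 is down to just 1. So r3c3=1.
Step 16. [r1c6∈{5}] r1c6's peers cover all but 5 ⇒ r1c6=5.
Step 17. [r4c4∈{3}] r4c4 has the single candidate 3 ⇒ r4c4=3.
Step 18. [r2c1∈{4}] r2c1 is down to just 4, so r2c1=4.

Answer: 3 2 6 4 1 5 / 4 1 5 2 3 6 / 6 3 1 5 2 4 / 5 4 2 3 6 1 / 2 6 4 1 5 3 / 1 5 3 6 4 2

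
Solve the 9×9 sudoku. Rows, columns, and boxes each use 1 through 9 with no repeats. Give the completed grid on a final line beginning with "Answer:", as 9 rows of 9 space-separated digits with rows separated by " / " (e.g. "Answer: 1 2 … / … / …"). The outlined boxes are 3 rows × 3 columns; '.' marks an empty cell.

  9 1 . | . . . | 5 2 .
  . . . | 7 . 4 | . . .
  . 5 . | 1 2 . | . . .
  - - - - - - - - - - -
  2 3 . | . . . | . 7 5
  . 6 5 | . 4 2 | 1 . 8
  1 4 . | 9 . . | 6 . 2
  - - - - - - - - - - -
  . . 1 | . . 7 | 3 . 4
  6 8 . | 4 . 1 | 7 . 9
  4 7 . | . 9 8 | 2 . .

Step 1. [r3c8∈{3,4,6,8,9}] r3c8 is the only open cell in col 8 admitting 4. So r3c8=4.
Step 2. [r2c5∈{3,5,6,8}] 5 has one home in row 2: r2c5, so r2c5=5.
Step 3. [r5c4∈{3}] r5c4 has the single candidate 3, so r5c4=3.
Step 4. [r7c5∈{6}] only 6 remains possible at r7c5 ⇒ r7c5=6.
Step 5. [r1c3∈{3,4,6,7,8}] row 1 places 4 nowhere but r1c3, so r1c3=4.
Step 6. [r9c3∈{3}] nothing but 3 survives at r9c3 ⇒ r9c3=3.
Step 7. [r4c6∈{6}] only 6 remains possible at r4c6, so r4c6=6.
Step 8. [r4c4∈{8}] r4c4 is down to just 8, so r4c4=8.
Step 9. [r1c6∈{3}] nothing but 3 survives at r1c6 ⇒ r1c6=3.
Step 10. [r6c3∈{7,8}] 8 has one home in row 6: r6c3, so r6c3=8.
Step 11. [r3c3∈{6,7}] across col 3, 7 lands solely at r3c3, so r3c3=7.
Step 12. [r3c9∈{3,6}] in row 3, 6 fits only at r3c9 ⇒ r3c9=6.
Step 13. [r2c9∈{1,3}] r2c9 is the only open cell in col 9 admitting 3, so r2c9=3.
Step 14. [r2c1∈{8}] only 8 remains possible at r2c1, so r2c1=8.
Step 15. [r2c7∈{9}] r2c7 is down to just 9. So r2c7=9.
Step 16. [r8c8∈{5}] r8c8 has the single candidate 5 ⇒ r8c8=5.
Step 17. [r8c3∈{2}] r8c3 has the single candidate 2. So r8c3=2.
Step 18. [r7c1∈{5}] only 5 remains possible at r7c1, so r7c1=5.
Step 19. [r9c8∈{1,6}] 6 has one home in row 9: r9c8. So r9c8=6.
Step 20. [r8c5∈{3}] r8c5 has the single candidate 3 ⇒ r8c5=3.
Step 21. [r6c6∈{5}] r6c6 has the single candidate 5 ⇒ r6c6=5.
Step 22. [r2c2∈{2}] nothing but 2 survives at r2c2, so r2c2=2.
Step 23. [r3c1∈{3}] r3c1 is down to just 3 ⇒ r3c1=3.
Step 24. [r2c8∈{1}] r2c8 has the single candidate 1 ⇒ r2c8=1.
Step 25. [r4c7∈{4}] nothing but 4 survives at r4c7 ⇒ r4c7=4.
Step 26. [r1c9∈{7}] r1c9 is down to just 7 ⇒ r1c9=7.
Step 27. [r2c3∈{6}] r2c3 is down to just 6, so r2c3=6.
Step 28. [r7c8∈{8}] r7c8's peers cover all but 8, so r7c8=8.
Step 29. [r3c6∈{9}] only 9 remains possible at r3c6 ⇒ r3c6=9.
Step 30. [r7c4∈{2}] nothing but 2 survives at r7c4. So r7c4=2.
Step 31. [r6c5∈{7}] nothing but 7 survives at r6c5. So r6c5=7.
Step 32. [r4c3∈{9}] r4c3's peers cover all but 9. So r4c3=9.
Step 33. [r1c5∈{8}] r1c5 is down to just 8. So r1c5=8.
Step 34. [r9c9∈{1}] r9c9 has the single candidate 1 ⇒ r9c9=1.
Step 35. [r9c4∈{5}] only 5 remains possible at r9c4, so r9c4=5.
Step 36. [r5c8∈{9}] only 9 remains possible at r5c8, so r5c8=9.
Step 37. [r3c7∈{8}] r3c7's peers cover all but 8, so r3c7=8.
Step 38. [r5c1∈{7}] r5c1 has the single candidate 7 ⇒ r5c1=7.
Step 39. [r1c4∈{6}] only 6 remains possible at r1c4. So r1c4=6.
Step 40. [r6c8∈{3}] r6c8 has the single candidate 3, so r6c8=3.
Step 41. [r7c2∈{9}] r7c2 has the single candidate 9, so r7c2=9.
Step 42. [r4c5∈{1}] only 1 remains possible at r4c5. So r4c5=1.

Answer: 9 1 4 6 8 3 5 2 7 / 8 2 6 7 5 4 9 1 3 / 3 5 7 1 2 9 8 4 6 / 2 3 9 8 1 6 4 7 5 / 7 6 5 3 4 2 1 9 8 / 1 4 8 9 7 5 6 3 2 / 5 9 1 2 6 7 3 8 4 / 6 8 2 4 3 1 7 5 9 / 4 7 3 5 9 8 2 6 1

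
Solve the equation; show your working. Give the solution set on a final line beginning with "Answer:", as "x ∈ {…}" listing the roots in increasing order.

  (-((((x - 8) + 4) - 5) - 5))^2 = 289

Step 1. [(-((((x - 8) + 4) - 5) - 5))^2 = 289] 289 ≥ 0, LHS is (·)² — take ±√ ⇒ sqrt: -((((x - 8) + 4) - 5) - 5) = 17 or -17.
Step 2. [-((((x - 8) + 4) - 5) - 5) = 17 or -17] leading − — multiply by −1 ⇒ neg: (((x - 8) + 4) - 5) - 5 = -17 or 17.
Step 3. [(((x - 8) + 4) - 5) - 5 = -17 or 17] peel the -5: add 5 from each side ⇒ sub: ((x - 8) + 4) - 5 = -12 or 22.
Step 4. [((x - 8) + 4) - 5 = -12 or 22] the outer -5 inverts by adding 5 ⇒ sub: (x - 8) + 4 = -7 or 27.
Step 5. [(x - 8) + 4 = -7 or 27] peel the +4: subtract 4 from each side. So sub: x - 8 = -11 or 23.
Step 6. [x - 8 = -11 or 23] peel the -8: add 8 from each side ⇒ sub: x = -3 or 31.

Answer: x ∈ {-3, 31}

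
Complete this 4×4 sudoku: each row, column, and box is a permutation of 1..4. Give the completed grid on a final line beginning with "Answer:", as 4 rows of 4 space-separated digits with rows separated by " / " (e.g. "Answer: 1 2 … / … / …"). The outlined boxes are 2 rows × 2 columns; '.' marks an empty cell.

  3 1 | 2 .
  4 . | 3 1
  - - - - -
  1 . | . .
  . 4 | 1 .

Step 1. [r3c2∈{2,3}] in col 2, 3 fits only at r3c2. So r3c2=3.
Step 2. [r3c4∈{2,4}] in row 3, 2 fits only at r3c4. So r3c4=2.
Step 3. [r3c3∈{4}] r3c3 has the single candidate 4 ⇒ r3c3=4.
Step 4. [r4c4∈{3}] nothing but 3 survives at r4c4 ⇒ r4c4=3.
Step 5. [r1c4∈{4}] r1c4's peers cover all but 4, so r1c4=4.
Step 6. [r4c1∈{2}] r4c1 has the single candidate 2, so r4c1=2.
Step 7. [r2c2∈{2}] only 2 remains possible at r2c2, so r2c2=2.

Answer: 3 1 2 4 / 4 2 3 1 / 1 3 4 2 / 2 4 1 3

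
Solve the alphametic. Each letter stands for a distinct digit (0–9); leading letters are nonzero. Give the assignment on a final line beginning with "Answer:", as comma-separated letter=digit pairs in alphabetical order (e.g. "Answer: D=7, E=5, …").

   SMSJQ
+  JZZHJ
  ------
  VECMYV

Step 1. [col 1: Q + J ≡ V (mod 10)] column 1 (Q + J ≡ V (mod 10), carry-in 0) doesn't pin Q yet; pick Q=9 and continue, so Q=9.
Step 2. [col 1: Q + J ≡ V (mod 10)] column 1 (Q + J ≡ V (mod 10), carry-in 0) doesn't pin V yet; pick V=1 and continue, so V=1.
Step 3. [col 1: Q + J ≡ V (mod 10)] column 1 reads Q+J+carry(0)=V with Q=9, V=1; with digits 1,9 already taken and all letters distinct, the only value for J is 2. So J=2.
Step 4. [col 2: J + H ≡ Y (mod 10)] Y=6 is one option consistent with column 2 (J + H ≡ Y (mod 10), carry-in 1) — take it. So Y=6.
Step 5. [col 2: J + H ≡ Y (mod 10)] column 2: given J=2, Y=6, carry-in 1, and digits 1,2,6,9 already taken and all letters distinct, J+H≡Y (mod 10) forces H=3 ⇒ H=3.
Step 6. [col 3: S + Z ≡ M (mod 10)] column 3: given nothing yet, carry-in 0, and digits 1,2,3,6,9 already taken and all letters distinct, S+Z≡M (mod 10) forces M=5. So M=5.
Step 7. [col 3: S + Z ≡ M (mod 10)] column 3 (S + Z ≡ M (mod 10), carry-in 0) doesn't pin S yet; pick S=7 and continue. So S=7.
Step 8. [col 3: S + Z ≡ M (mod 10)] column 3: given S=7, M=5, carry-in 0, and digits 1,2,3,5,6,7,9 already taken and all letters distinct, S+Z≡M (mod 10) forces Z=8 ⇒ Z=8.
Step 9. [col 4: M + Z ≡ C (mod 10)] column 4 reads M+Z+carry(1)=C with M=5, Z=8; with digits 1,2,3,5,6,7,8,9 already taken and all letters distinct, the only value for C is 4 ⇒ C=4.
Step 10. [col 5: S + J ≡ E (mod 10)] from column 5 (S=7, J=2, carry-in 1, digits 1,2,3,4,5,6,7,8,9 already taken and all letters distinct): E must equal 0. So E=0.

Answer: C=4, E=0, H=3, J=2, M=5, Q=9, S=7, V=1, Y=6, Z=8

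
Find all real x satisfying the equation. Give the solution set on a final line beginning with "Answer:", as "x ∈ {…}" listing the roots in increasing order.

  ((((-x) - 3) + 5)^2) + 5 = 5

Step 1. [((((-x) - 3) + 5)^2) + 5 = 5] 5 comes off first (subtract 5) ⇒ sub: (((-x) - 3) + 5)^2 = 0.
Step 2. [(((-x) - 3) + 5)^2 = 0] √ both sides: 0 ≥ 0 gives two branches, so sqrt: ((-x) - 3) + 5 = 0.
Step 3. [((-x) - 3) + 5 = 0] the outer +5 inverts by subtracting 5, so sub: (-x) - 3 = -5.
Step 4. [(-x) - 3 = -5] peel the -3: add 3 from each side. So sub: -x = -2.
Step 5. [-x = -2] flip signs both sides. So neg: x = 2.

Answer: x ∈ {2}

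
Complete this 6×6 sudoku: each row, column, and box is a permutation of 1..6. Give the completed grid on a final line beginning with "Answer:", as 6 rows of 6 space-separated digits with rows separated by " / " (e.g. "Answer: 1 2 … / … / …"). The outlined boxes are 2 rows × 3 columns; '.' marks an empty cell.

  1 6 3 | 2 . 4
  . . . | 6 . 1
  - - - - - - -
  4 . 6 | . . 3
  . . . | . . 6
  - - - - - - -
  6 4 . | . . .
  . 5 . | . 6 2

Step 1. [r2c2∈{2}] only 2 remains possible at r2c2, so r2c2=2.
Step 2. [r4c5∈{1,2,4,5}] across col 5, 4 lands solely at r4c5 ⇒ r4c5=4.
Step 3. [r3c2∈{1}] only 1 remains possible at r3c2. So r3c2=1.
Step 4. [r5c5∈{1,3,5}] col 5 places 1 nowhere but r5c5, so r5c5=1.
Step 5. [r4c1∈{2,3,5}] r4c1 is the only open cell in col 1 admitting 2, so r4c1=2.
Step 6. [r3c4∈{5}] only 5 remains possible at r3c4. So r3c4=5.
Step 7. [r2c1∈{5}] r2c1 has the single candidate 5, so r2c1=5.
Step 8. [r5c4∈{3}] r5c4's peers cover all but 3. So r5c4=3.
Step 9. [r3c5∈{2}] nothing but 2 survives at r3c5 ⇒ r3c5=2.
Step 10. [r2c5∈{3}] nothing but 3 survives at r2c5. So r2c5=3.
Step 11. [r4c2∈{3}] nothing but 3 survives at r4c2, so r4c2=3.
Step 12. [r4c3∈{5}] only 5 remains possible at r4c3, so r4c3=5.
Step 13. [r1c5∈{5}] r1c5 has the single candidate 5, so r1c5=5.
Step 14. [r6c4∈{4}] r6c4 has the single candidate 4, so r6c4=4.
Step 15. [r6c1∈{3}] nothing but 3 survives at r6c1. So r6c1=3.
Step 16. [r6c3∈{1}] only 1 remains possible at r6c3. So r6c3=1.
Step 17. [r5c6∈{5}] r5c6's peers cover all but 5 ⇒ r5c6=5.
Step 18. [r4c4∈{1}] nothing but 1 survives at r4c4, so r4c4=1.
Step 19. [r2c3∈{4}] only 4 remains possible at r2c3. So r2c3=4.
Step 20. [r5c3∈{2}] r5c3 has the single candidate 2. So r5c3=2.

Answer: 1 6 3 2 5 4 / 5 2 4 6 3 1 / 4 1 6 5 2 3 / 2 3 5 1 4 6 / 6 4 2 3 1 5 / 3 5 1 4 6 2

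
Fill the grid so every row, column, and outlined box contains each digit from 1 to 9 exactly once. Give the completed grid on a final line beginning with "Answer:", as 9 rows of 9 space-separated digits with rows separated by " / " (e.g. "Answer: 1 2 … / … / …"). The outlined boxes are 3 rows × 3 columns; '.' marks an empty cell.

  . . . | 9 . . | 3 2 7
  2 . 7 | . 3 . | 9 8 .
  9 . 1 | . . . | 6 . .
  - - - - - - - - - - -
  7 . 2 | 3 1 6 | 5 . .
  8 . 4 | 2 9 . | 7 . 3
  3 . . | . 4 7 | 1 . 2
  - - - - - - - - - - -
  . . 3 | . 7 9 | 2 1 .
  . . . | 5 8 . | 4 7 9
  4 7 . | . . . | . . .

Step 1. [r1c6∈{1,4,5,8}] across row 1, 1 lands solely at r1c6, so r1c6=1.
Step 2. [r8c3∈{6}] only 6 remains possible at r8c3, so r8c3=6.
Step 3. [r1c2∈{4,5,6,8}] in row 1, 4 fits only at r1c2, so r1c2=4.
Step 4. [r3c6∈{2,4,5,8}] col 6 places 8 nowhere but r3c6. So r3c6=8.
Step 5. [r2c6∈{4,5}] col 6 places 4 nowhere but r2c6 ⇒ r2c6=4.
Step 6. [r2c4∈{6}] r2c4 is down to just 6. So r2c4=6.
Step 7. [r2c2∈{5}] nothing but 5 survives at r2c2, so r2c2=5.
Step 8. [r7c9∈{5,6,8}] in row 7, 6 fits only at r7c9 ⇒ r7c9=6.
Step 9. [r4c2∈{9}] only 9 remains possible at r4c2 ⇒ r4c2=9.
Step 10. [r9c7∈{8}] r9c7's peers cover all but 8 ⇒ r9c7=8.
Step 11. [r9c9∈{5}] nothing but 5 survives at r9c9, so r9c9=5.
Step 12. [r6c2∈{6}] r6c2's peers cover all but 6 ⇒ r6c2=6.
Step 13. [r3c8∈{4,5}] r3c8 is the only open cell in col 8 admitting 5 ⇒ r3c8=5.
Step 14. [r8c6∈{2,3}] row 8 places 3 nowhere but r8c6. So r8c6=3.
Step 15. [r3c5∈{2}] only 2 remains possible at r3c5 ⇒ r3c5=2.
Step 16. [r3c9∈{4}] nothing but 4 survives at r3c9 ⇒ r3c9=4.
Step 17. [r8c1∈{1}] only 1 remains possible at r8c1. So r8c1=1.
Step 18. [r6c3∈{5}] nothing but 5 survives at r6c3, so r6c3=5.
Step 19. [r2c9∈{1}] r2c9's peers cover all but 1 ⇒ r2c9=1.
Step 20. [r7c2∈{8}] only 8 remains possible at r7c2 ⇒ r7c2=8.
Step 21. [r1c1∈{6}] r1c1 has the single candidate 6, so r1c1=6.
Step 22. [r7c1∈{5}] r7c1 has the single candidate 5 ⇒ r7c1=5.
Step 23. [r9c3∈{9}] r9c3 has the single candidate 9. So r9c3=9.
Step 24. [r9c8∈{3}] r9c8 has the single candidate 3, so r9c8=3.
Step 25. [r9c4∈{1}] r9c4 is down to just 1, so r9c4=1.
Step 26. [r5c8∈{6}] r5c8's peers cover all but 6, so r5c8=6.
Step 27. [r7c4∈{4}] only 4 remains possible at r7c4. So r7c4=4.
Step 28. [r9c6∈{2}] nothing but 2 survives at r9c6. So r9c6=2.
Step 29. [r1c3∈{8}] r1c3 is down to just 8 ⇒ r1c3=8.
Step 30. [r9c5∈{6}] r9c5 is down to just 6, so r9c5=6.
Step 31. [r6c4∈{8}] r6c4's peers cover all but 8 ⇒ r6c4=8.
Step 32. [r1c5∈{5}] r1c5 has the single candidate 5, so r1c5=5.
Step 33. [r8c2∈{2}] nothing but 2 survives at r8c2 ⇒ r8c2=2.
Step 34. [r3c4∈{7}] r3c4's peers cover all but 7. So r3c4=7.
Step 35. [r5c6∈{5}] only 5 remains possible at r5c6 ⇒ r5c6=5.
Step 36. [r6c8∈{9}] r6c8's peers cover all but 9 ⇒ r6c8=9.
Step 37. [r4c9∈{8}] r4c9 has the single candidate 8. So r4c9=8.
Step 38. [r3c2∈{3}] r3c2 is down to just 3. So r3c2=3.
Step 39. [r4c8∈{4}] r4c8 is down to just 4 ⇒ r4c8=4.
Step 40. [r5c2∈{1}] r5c2's peers cover all but 1, so r5c2=1.

Answer: 6 4 8 9 5 1 3 2 7 / 2 5 7 6 3 4 9 8 1 / 9 3 1 7 2 8 6 5 4 / 7 9 2 3 1 6 5 4 8 / 8 1 4 2 9 5 7 6 3 / 3 6 5 8 4 7 1 9 2 / 5 8 3 4 7 9 2 1 6 / 1 2 6 5 8 3 4 7 9 / 4 7 9 1 6 2 8 3 5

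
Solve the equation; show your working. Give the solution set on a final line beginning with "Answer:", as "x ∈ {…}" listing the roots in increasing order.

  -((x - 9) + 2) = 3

Step 1. [-((x - 9) + 2) = 3] flip signs both sides. So neg: (x - 9) + 2 = -3.
Step 2. [(x - 9) + 2 = -3] peel the +2: subtract 2 from each side ⇒ sub: x - 9 = -5.
Step 3. [x - 9 = -5] peel the -9: add 9 from each side. So sub: x = 4.

Answer: x ∈ {4}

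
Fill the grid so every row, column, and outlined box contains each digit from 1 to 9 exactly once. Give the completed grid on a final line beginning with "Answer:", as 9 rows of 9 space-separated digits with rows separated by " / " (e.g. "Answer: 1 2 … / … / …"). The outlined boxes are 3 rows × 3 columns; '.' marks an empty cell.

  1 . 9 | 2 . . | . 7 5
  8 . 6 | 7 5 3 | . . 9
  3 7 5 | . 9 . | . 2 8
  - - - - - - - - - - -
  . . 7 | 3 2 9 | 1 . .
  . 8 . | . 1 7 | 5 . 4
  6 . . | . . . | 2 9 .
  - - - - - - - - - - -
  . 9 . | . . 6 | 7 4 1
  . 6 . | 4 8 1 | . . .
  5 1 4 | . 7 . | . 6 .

Step 1. [r1c2∈{4}] r1c2's peers cover all but 4 ⇒ r1c2=4.
Step 2. [r6c2∈{3,5}] in col 2, 3 fits only at r6c2. So r6c2=3.
Step 3. [r7c1∈{2}] r7c1's peers cover all but 2, so r7c1=2.
Step 4. [r8c3∈{3}] r8c3's peers cover all but 3 ⇒ r8c3=3.
Step 5. [r6c6∈{4,5,8}] col 6 places 5 nowhere but r6c6 ⇒ r6c6=5.
Step 6. [r1c7∈{3,6}] in row 1, 3 fits only at r1c7. So r1c7=3.
Step 7. [r3c7∈{4,6}] 6 has one home in col 7: r3c7, so r3c7=6.
Step 8. [r8c7∈{9}] only 9 remains possible at r8c7. So r8c7=9.
Step 9. [r9c6∈{2}] r9c6 is down to just 2, so r9c6=2.
Step 10. [r5c8∈{3}] r5c8 has the single candidate 3. So r5c8=3.
Step 11. [r8c1∈{7}] r8c1 is down to just 7 ⇒ r8c1=7.
Step 12. [r9c4∈{9}] only 9 remains possible at r9c4. So r9c4=9.
Step 13. [r2c2∈{2}] nothing but 2 survives at r2c2. So r2c2=2.
Step 14. [r7c5∈{3}] only 3 remains possible at r7c5. So r7c5=3.
Step 15. [r4c1∈{4}] nothing but 4 survives at r4c1, so r4c1=4.
Step 16. [r5c3∈{2}] only 2 remains possible at r5c3 ⇒ r5c3=2.
Step 17. [r9c9∈{3}] r9c9 has the single candidate 3. So r9c9=3.
Step 18. [r6c5∈{4}] r6c5 is down to just 4 ⇒ r6c5=4.
Step 19. [r5c4∈{6}] r5c4 is down to just 6, so r5c4=6.
Step 20. [r6c9∈{7}] r6c9 is down to just 7 ⇒ r6c9=7.
Step 21. [r6c3∈{1}] r6c3 is down to just 1 ⇒ r6c3=1.
Step 22. [r2c7∈{4}] r2c7 is down to just 4, so r2c7=4.
Step 23. [r7c3∈{8}] r7c3 is down to just 8. So r7c3=8.
Step 24. [r6c4∈{8}] r6c4 has the single candidate 8 ⇒ r6c4=8.
Step 25. [r3c6∈{4}] r3c6 is down to just 4. So r3c6=4.
Step 26. [r8c8∈{5}] r8c8 is down to just 5, so r8c8=5.
Step 27. [r1c6∈{8}] r1c6 is down to just 8 ⇒ r1c6=8.
Step 28. [r8c9∈{2}] r8c9 has the single candidate 2. So r8c9=2.
Step 29. [r4c9∈{6}] nothing but 6 survives at r4c9. So r4c9=6.
Step 30. [r3c4∈{1}] r3c4 has the single candidate 1, so r3c4=1.
Step 31. [r5c1∈{9}] only 9 remains possible at r5c1. So r5c1=9.
Step 32. [r1c5∈{6}] r1c5's peers cover all but 6 ⇒ r1c5=6.
Step 33. [r2c8∈{1}] nothing but 1 survives at r2c8 ⇒ r2c8=1.
Step 34. [r4c2∈{5}] r4c2 has the single candidate 5. So r4c2=5.
Step 35. [r7c4∈{5}] nothing but 5 survives at r7c4, so r7c4=5.
Step 36. [r4c8∈{8}] r4c8's peers cover all but 8 ⇒ r4c8=8.
Step 37. [r9c7∈{8}] nothing but 8 survives at r9c7 ⇒ r9c7=8.

Answer: 1 4 9 2 6 8 3 7 5 / 8 2 6 7 5 3 4 1 9 / 3 7 5 1 9 4 6 2 8 / 4 5 7 3 2 9 1 8 6 / 9 8 2 6 1 7 5 3 4 / 6 3 1 8 4 5 2 9 7 / 2 9 8 5 3 6 7 4 1 / 7 6 3 4 8 1 9 5 2 / 5 1 4 9 7 2 8 6 3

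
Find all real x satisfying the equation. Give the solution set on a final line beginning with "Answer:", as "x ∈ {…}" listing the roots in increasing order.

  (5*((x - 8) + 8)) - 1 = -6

Step 1. [(5*((x - 8) + 8)) - 1 = -6] peel the -1: add 1 from each side, so sub: 5*((x - 8) + 8) = -5.
Step 2. [5*((x - 8) + 8) = -5] divide by the outer 5. So div: (x - 8) + 8 = -1.
Step 3. [(x - 8) + 8 = -1] subtract 8: x sits inside (… + 8) ⇒ sub: x - 8 = -9.
Step 4. [x - 8 = -9] 8 comes off first (add 8) ⇒ sub: x = -1.

Answer: x ∈ {-1}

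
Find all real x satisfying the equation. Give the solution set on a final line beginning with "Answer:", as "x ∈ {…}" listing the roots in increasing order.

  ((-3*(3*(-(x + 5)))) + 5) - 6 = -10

Step 1. [((-3*(3*(-(x + 5)))) + 5) - 6 = -10] peel the -6: add 6 from each side, so sub: (-3*(3*(-(x + 5)))) + 5 = -4.
Step 2. [(-3*(3*(-(x + 5)))) + 5 = -4] peel the +5: subtract 5 from each side. So sub: -3*(3*(-(x + 5))) = -9.
Step 3. [-3*(3*(-(x + 5))) = -9] LHS = -3·(…); ÷-3 both sides. So div: 3*(-(x + 5)) = 3.
Step 4. [3*(-(x + 5)) = 3] 3 out front; divide by 3, so div: -(x + 5) = 1.
Step 5. [-(x + 5) = 1] leading − — multiply by −1, so neg: x + 5 = -1.
Step 6. [x + 5 = -1] +5 is outermost — subtract 5 both sides. So sub: x = -6.

Answer: x ∈ {-6}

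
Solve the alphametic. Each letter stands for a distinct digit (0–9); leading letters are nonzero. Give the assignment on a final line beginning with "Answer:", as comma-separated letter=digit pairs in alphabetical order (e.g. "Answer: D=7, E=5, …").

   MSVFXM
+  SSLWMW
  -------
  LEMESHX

Step 1. [col 1: M + W ≡ X (mod 10)] X=5 is one option consistent with column 1 (M + W ≡ X (mod 10), carry-in 0) — take it, so X=5.
Step 2. [col 1: M + W ≡ X (mod 10)] column 1 (M + W ≡ X (mod 10), carry-in 0) doesn't pin W yet; pick W=2 and continue ⇒ W=2.
Step 3. [L] L is the leading digit of a 7-digit sum of two 6-digit numbers; the final carry is exactly 1. So L=1.
Step 4. [col 1: M + W ≡ X (mod 10)] in column 1 we have M+W≡X with carry-in 0; given W=2, X=5 and digits 1,2,5 already taken and all letters distinct, that pins M to 3, so M=3.
Step 5. [col 2: X + M ≡ H (mod 10)] from column 2 (X=5, M=3, carry-in 0, digits 1,2,3,5 already taken and all letters distinct): H must equal 8 ⇒ H=8.
Step 6. [col 3: F + W ≡ S (mod 10)] column 3 (F + W ≡ S (mod 10), carry-in 0) doesn't pin S yet; pick S=6 and continue. So S=6.
Step 7. [col 3: F + W ≡ S (mod 10)] column 3: given W=2, S=6, carry-in 0, and digits 1,2,3,5,6,8 already taken and all letters distinct, F+W≡S (mod 10) forces F=4, so F=4.
Step 8. [col 4: V + L ≡ E (mod 10)] from column 4 (L=1, carry-in 0, digits 1,2,3,4,5,6,8 already taken and all letters distinct): V must equal 9, so V=9.
Step 9. [col 4: V + L ≡ E (mod 10)] in column 4 we have V+L≡E with carry-in 0; given V=9, L=1 and digits 1,2,3,4,5,6,8,9 already taken and all letters distinct, that pins E to 0 ⇒ E=0.

Answer: E=0, F=4, H=8, L=1, M=3, S=6, V=9, W=2, X=5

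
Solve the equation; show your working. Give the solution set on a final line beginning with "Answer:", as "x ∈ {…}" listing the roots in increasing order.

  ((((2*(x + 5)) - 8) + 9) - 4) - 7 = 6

Step 1. [((((2*(x + 5)) - 8) + 9) - 4) - 7 = 6] the outer -7 inverts by adding 7. So sub: (((2*(x + 5)) - 8) + 9) - 4 = 13.
Step 2. [(((2*(x + 5)) - 8) + 9) - 4 = 13] 4 comes off first (add 4). So sub: ((2*(x + 5)) - 8) + 9 = 17.
Step 3. [((2*(x + 5)) - 8) + 9 = 17] 9 comes off first (subtract 9). So sub: (2*(x + 5)) - 8 = 8.
Step 4. [(2*(x + 5)) - 8 = 8] common factor 2 (LHS and 8) — divide through ⇒ factor: (x + 5) - 4 = 4.
Step 5. [(x + 5) - 4 = 4] 4 comes off first (add 4). So sub: x + 5 = 8.
Step 6. [x + 5 = 8] 5 comes off first (subtract 5), so sub: x = 3.

Answer: x ∈ {3}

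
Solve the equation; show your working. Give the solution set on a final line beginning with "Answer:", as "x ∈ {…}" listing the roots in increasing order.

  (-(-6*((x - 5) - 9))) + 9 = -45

Step 1. [(-(-6*((x - 5) - 9))) + 9 = -45] the outer +9 inverts by subtracting 9, so sub: -(-6*((x - 5) - 9)) = -54.
Step 2. [-(-6*((x - 5) - 9)) = -54] flip signs both sides ⇒ neg: -6*((x - 5) - 9) = 54.
Step 3. [-6*((x - 5) - 9) = 54] leading coefficient -6: divide by -6 ⇒ div: (x - 5) - 9 = -9.
Step 4. [(x - 5) - 9 = -9] peel the -9: add 9 from each side ⇒ sub: x - 5 = 0.
Step 5. [x - 5 = 0] the outer -5 inverts by adding 5 ⇒ sub: x = 5.

Answer: x ∈ {5}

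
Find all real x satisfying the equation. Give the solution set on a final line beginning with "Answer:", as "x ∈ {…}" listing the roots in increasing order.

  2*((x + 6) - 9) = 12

Step 1. [2*((x + 6) - 9) = 12] 2 out front; divide by 2, so div: (x + 6) - 9 = 6.
Step 2. [(x + 6) - 9 = 6] add 9: x sits inside (… - 9) ⇒ sub: x + 6 = 15.
Step 3. [x + 6 = 15] peel the +6: subtract 6 from each side ⇒ sub: x = 9.

Answer: x ∈ {9}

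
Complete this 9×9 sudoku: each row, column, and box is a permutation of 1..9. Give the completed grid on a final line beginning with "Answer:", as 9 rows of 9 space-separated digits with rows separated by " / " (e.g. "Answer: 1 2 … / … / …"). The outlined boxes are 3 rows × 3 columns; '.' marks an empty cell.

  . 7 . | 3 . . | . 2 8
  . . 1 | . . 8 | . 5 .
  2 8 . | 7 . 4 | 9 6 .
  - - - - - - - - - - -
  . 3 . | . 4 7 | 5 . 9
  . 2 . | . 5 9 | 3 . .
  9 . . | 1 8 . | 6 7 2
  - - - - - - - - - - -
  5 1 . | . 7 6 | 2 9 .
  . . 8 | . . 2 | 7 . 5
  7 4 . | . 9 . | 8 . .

Step 1. [r4c3∈{6}] r4c3's peers cover all but 6 ⇒ r4c3=6.
Step 2. [r6c3∈{4,5}] in row 6, 4 fits only at r6c3 ⇒ r6c3=4.
Step 3. [r1c7∈{1,4}] in col 7, 1 fits only at r1c7. So r1c7=1.
Step 4. [r9c6∈{1,3,5}] 1 has one home in col 6: r9c6 ⇒ r9c6=1.
Step 5. [r8c8∈{1,3,4}] 1 has one home in row 8: r8c8 ⇒ r8c8=1.
Step 6. [r7c9∈{3,4}] r7c9 is the only open cell in box 9 admitting 4 ⇒ r7c9=4.
Step 7. [r2c4∈{2,6,9}] 9 has one home in col 4: r2c4 ⇒ r2c4=9.
Step 8. [r2c2∈{6}] only 6 remains possible at r2c2. So r2c2=6.
Step 9. [r7c3∈{3}] only 3 remains possible at r7c3 ⇒ r7c3=3.
Step 10. [r2c1∈{3,4}] across col 1, 3 lands solely at r2c1, so r2c1=3.
Step 11. [r4c1∈{1,8}] in row 4, 1 fits only at r4c1. So r4c1=1.
Step 12. [r5c8∈{4,8}] row 5 places 4 nowhere but r5c8 ⇒ r5c8=4.
Step 13. [r1c3∈{5,9}] across row 1, 9 lands solely at r1c3, so r1c3=9.
Step 14. [r9c9∈{3,6}] across row 9, 6 lands solely at r9c9, so r9c9=6.
Step 15. [r6c2∈{5}] r6c2's peers cover all but 5, so r6c2=5.
Step 16. [r3c5∈{1}] r3c5 has the single candidate 1. So r3c5=1.
Step 17. [r2c7∈{4}] nothing but 4 survives at r2c7, so r2c7=4.
Step 18. [r9c3∈{2}] r9c3 is down to just 2. So r9c3=2.
Step 19. [r7c4∈{8}] r7c4 is down to just 8. So r7c4=8.
Step 20. [r5c9∈{1}] nothing but 1 survives at r5c9 ⇒ r5c9=1.
Step 21. [r1c5∈{6}] only 6 remains possible at r1c5. So r1c5=6.
Step 22. [r5c4∈{6}] r5c4 has the single candidate 6 ⇒ r5c4=6.
Step 23. [r3c3∈{5}] nothing but 5 survives at r3c3, so r3c3=5.
Step 24. [r1c6∈{5}] nothing but 5 survives at r1c6. So r1c6=5.
Step 25. [r6c6∈{3}] r6c6 is down to just 3 ⇒ r6c6=3.
Step 26. [r4c4∈{2}] only 2 remains possible at r4c4, so r4c4=2.
Step 27. [r1c1∈{4}] only 4 remains possible at r1c1 ⇒ r1c1=4.
Step 28. [r8c4∈{4}] r8c4's peers cover all but 4, so r8c4=4.
Step 29. [r3c9∈{3}] r3c9 has the single candidate 3, so r3c9=3.
Step 30. [r2c9∈{7}] only 7 remains possible at r2c9. So r2c9=7.
Step 31. [r8c2∈{9}] r8c2's peers cover all but 9, so r8c2=9.
Step 32. [r5c3∈{7}] r5c3 is down to just 7, so r5c3=7.
Step 33. [r9c4∈{5}] r9c4's peers cover all but 5, so r9c4=5.
Step 34. [r8c1∈{6}] r8c1 is down to just 6, so r8c1=6.
Step 35. [r9c8∈{3}] r9c8 has the single candidate 3 ⇒ r9c8=3.
Step 36. [r4c8∈{8}] r4c8 has the single candidate 8. So r4c8=8.
Step 37. [r8c5∈{3}] r8c5's peers cover all but 3, so r8c5=3.
Step 38. [r5c1∈{8}] r5c1 is down to just 8 ⇒ r5c1=8.
Step 39. [r2c5∈{2}] nothing but 2 survives at r2c5, so r2c5=2.

Answer: 4 7 9 3 6 5 1 2 8 / 3 6 1 9 2 8 4 5 7 / 2 8 5 7 1 4 9 6 3 / 1 3 6 2 4 7 5 8 9 / 8 2 7 6 5 9 3 4 1 / 9 5 4 1 8 3 6 7 2 / 5 1 3 8 7 6 2 9 4 / 6 9 8 4 3 2 7 1 5 / 7 4 2 5 9 1 8 3 6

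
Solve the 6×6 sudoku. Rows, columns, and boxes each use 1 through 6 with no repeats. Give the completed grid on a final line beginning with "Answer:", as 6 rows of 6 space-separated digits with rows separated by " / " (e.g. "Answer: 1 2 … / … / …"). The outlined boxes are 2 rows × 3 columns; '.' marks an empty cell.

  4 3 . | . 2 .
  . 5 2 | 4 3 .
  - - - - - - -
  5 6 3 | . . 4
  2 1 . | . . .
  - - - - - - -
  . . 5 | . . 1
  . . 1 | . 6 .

Step 1. [r6c6∈{2,3,5}] r6c6 is the only open cell in col 6 admitting 2 ⇒ r6c6=2.
Step 2. [r2c6∈{6}] r2c6 has the single candidate 6. So r2c6=6.
Step 3. [r5c4∈{3}] nothing but 3 survives at r5c4, so r5c4=3.
Step 4. [r6c4∈{5}] only 5 remains possible at r6c4, so r6c4=5.
Step 5. [r4c5∈{5}] r4c5 is down to just 5. So r4c5=5.
Step 6. [r5c2∈{2,4}] r5c2 is the only open cell in row 5 admitting 2. So r5c2=2.
Step 7. [r3c4∈{1,2}] in row 3, 2 fits only at r3c4, so r3c4=2.
Step 8. [r1c6∈{5}] r1c6 is down to just 5, so r1c6=5.
Step 9. [r5c5∈{4}] r5c5 has the single candidate 4, so r5c5=4.
Step 10. [r4c3∈{4}] only 4 remains possible at r4c3. So r4c3=4.
Step 11. [r6c2∈{4}] r6c2 has the single candidate 4. So r6c2=4.
Step 12. [r6c1∈{3}] r6c1 is down to just 3 ⇒ r6c1=3.
Step 13. [r3c5∈{1}] r3c5 has the single candidate 1. So r3c5=1.
Step 14. [r5c1∈{6}] r5c1's peers cover all but 6 ⇒ r5c1=6.
Step 15. [r1c4∈{1}] r1c4 is down to just 1, so r1c4=1.
Step 16. [r4c4∈{6}] r4c4's peers cover all but 6. So r4c4=6.
Step 17. [r2c1∈{1}] r2c1 has the single candidate 1. So r2c1=1.
Step 18. [r1c3∈{6}] nothing but 6 survives at r1c3. So r1c3=6.
Step 19. [r4c6∈{3}] only 3 remains possible at r4c6 ⇒ r4c6=3.

Answer: 4 3 6 1 2 5 / 1 5 2 4 3 6 / 5 6 3 2 1 4 / 2 1 4 6 5 3 / 6 2 5 3 4 1 / 3 4 1 5 6 2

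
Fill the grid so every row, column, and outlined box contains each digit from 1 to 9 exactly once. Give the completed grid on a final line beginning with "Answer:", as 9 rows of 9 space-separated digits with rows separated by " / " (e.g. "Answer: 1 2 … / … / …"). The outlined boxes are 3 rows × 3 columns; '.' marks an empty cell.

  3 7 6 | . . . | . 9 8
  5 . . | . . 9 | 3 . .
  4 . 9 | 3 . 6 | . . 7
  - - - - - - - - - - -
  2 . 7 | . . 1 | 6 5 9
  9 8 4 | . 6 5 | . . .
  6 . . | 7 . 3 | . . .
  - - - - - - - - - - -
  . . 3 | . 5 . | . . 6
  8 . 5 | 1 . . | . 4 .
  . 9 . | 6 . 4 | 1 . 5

Step 1. [r1c6∈{2}] r1c6 is down to just 2, so r1c6=2.
Step 2. [r3c5∈{1,8}] row 3 places 8 nowhere but r3c5. So r3c5=8.
Step 3. [r9c8∈{2,3,7,8}] 8 has one home in row 9: r9c8, so r9c8=8.
Step 4. [r5c4∈{2}] r5c4 has the single candidate 2. So r5c4=2.
Step 5. [r2c4∈{4}] r2c4 has the single candidate 4 ⇒ r2c4=4.
Step 6. [r6c3∈{1}] nothing but 1 survives at r6c3, so r6c3=1.
Step 7. [r6c8∈{2}] only 2 remains possible at r6c8, so r6c8=2.
Step 8. [r7c8∈{7}] nothing but 7 survives at r7c8. So r7c8=7.
Step 9. [r3c8∈{1}] r3c8 is down to just 1. So r3c8=1.
Step 10. [r3c2∈{2}] only 2 remains possible at r3c2 ⇒ r3c2=2.
Step 11. [r8c9∈{2,3}] in box 9, 3 fits only at r8c9. So r8c9=3.
Step 12. [r2c5∈{1,7}] in row 2, 7 fits only at r2c5 ⇒ r2c5=7.
Step 13. [r7c4∈{8,9}] 9 has one home in col 4: r7c4. So r7c4=9.
Step 14. [r1c7∈{4,5}] 4 has one home in row 1: r1c7, so r1c7=4.
Step 15. [r8c5∈{2}] r8c5's peers cover all but 2. So r8c5=2.
Step 16. [r7c2∈{1,4}] across row 7, 4 lands solely at r7c2. So r7c2=4.
Step 17. [r6c5∈{4,9}] across row 6, 9 lands solely at r6c5, so r6c5=9.
Step 18. [r1c4∈{5}] r1c4's peers cover all but 5 ⇒ r1c4=5.
Step 19. [r9c5∈{3}] only 3 remains possible at r9c5, so r9c5=3.
Step 20. [r5c9∈{1}] r5c9 is down to just 1 ⇒ r5c9=1.
Step 21. [r4c4∈{8}] r4c4 has the single candidate 8 ⇒ r4c4=8.
Step 22. [r7c7∈{2}] nothing but 2 survives at r7c7. So r7c7=2.
Step 23. [r4c2∈{3}] r4c2 is down to just 3. So r4c2=3.
Step 24. [r2c2∈{1}] nothing but 1 survives at r2c2. So r2c2=1.
Step 25. [r5c8∈{3}] only 3 remains possible at r5c8 ⇒ r5c8=3.
Step 26. [r6c2∈{5}] nothing but 5 survives at r6c2, so r6c2=5.
Step 27. [r2c9∈{2}] r2c9's peers cover all but 2. So r2c9=2.
Step 28. [r8c2∈{6}] r8c2's peers cover all but 6. So r8c2=6.
Step 29. [r8c7∈{9}] nothing but 9 survives at r8c7, so r8c7=9.
Step 30. [r2c3∈{8}] r2c3's peers cover all but 8 ⇒ r2c3=8.
Step 31. [r2c8∈{6}] nothing but 6 survives at r2c8, so r2c8=6.
Step 32. [r1c5∈{1}] only 1 remains possible at r1c5. So r1c5=1.
Step 33. [r9c1∈{7}] nothing but 7 survives at r9c1. So r9c1=7.
Step 34. [r9c3∈{2}] only 2 remains possible at r9c3 ⇒ r9c3=2.
Step 35. [r4c5∈{4}] r4c5's peers cover all but 4. So r4c5=4.
Step 36. [r8c6∈{7}] nothing but 7 survives at r8c6, so r8c6=7.
Step 37. [r6c7∈{8}] r6c7 is down to just 8, so r6c7=8.
Step 38. [r6c9∈{4}] r6c9's peers cover all but 4 ⇒ r6c9=4.
Step 39. [r5c7∈{7}] only 7 remains possible at r5c7, so r5c7=7.
Step 40. [r7c6∈{8}] r7c6 is down to just 8, so r7c6=8.
Step 41. [r3c7∈{5}] r3c7's peers cover all but 5 ⇒ r3c7=5.
Step 42. [r7c1∈{1}] r7c1 is down to just 1, so r7c1=1.

Answer: 3 7 6 5 1 2 4 9 8 / 5 1 8 4 7 9 3 6 2 / 4 2 9 3 8 6 5 1 7 / 2 3 7 8 4 1 6 5 9 / 9 8 4 2 6 5 7 3 1 / 6 5 1 7 9 3 8 2 4 / 1 4 3 9 5 8 2 7 6 / 8 6 5 1 2 7 9 4 3 / 7 9 2 6 3 4 1 8 5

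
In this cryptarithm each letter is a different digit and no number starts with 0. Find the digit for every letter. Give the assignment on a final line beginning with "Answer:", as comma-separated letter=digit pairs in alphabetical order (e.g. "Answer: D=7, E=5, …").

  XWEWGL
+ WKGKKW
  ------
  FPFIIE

Step 1. [col 1: L + W ≡ E (mod 10)] several values work for W in column 1 (L + W ≡ E (mod 10), carry-in 0); try W=1, so W=1.
Step 2. [col 1: L + W ≡ E (mod 10)] several values work for L in column 1 (L + W ≡ E (mod 10), carry-in 0); try L=3 ⇒ L=3.
Step 3. [col 1: L + W ≡ E (mod 10)] column 1: given L=3, W=1, carry-in 0, and digits 1,3 already taken and all letters distinct, L+W≡E (mod 10) forces E=4. So E=4.
Step 4. [col 2: G + K ≡ I (mod 10)] no forcing yet in column 2 (carry-in 0); K=8 is free and consistent — try it ⇒ K=8.
Step 5. [col 2: G + K ≡ I (mod 10)] column 2 (G + K ≡ I (mod 10), carry-in 0) doesn't pin I yet; pick I=0 and continue, so I=0.
Step 6. [col 2: G + K ≡ I (mod 10)] column 2: given K=8, I=0, carry-in 0, and digits 0,1,3,4,8 already taken and all letters distinct, G+K≡I (mod 10) forces G=2. So G=2.
Step 7. [col 4: E + G ≡ F (mod 10)] column 4 reads E+G+carry(1)=F with E=4, G=2; with digits 0,1,2,3,4,8 already taken and all letters distinct, the only value for F is 7. So F=7.
Step 8. [col 5: W + K ≡ P (mod 10)] column 5 reads W+K+carry(0)=P with W=1, K=8; with digits 0,1,2,3,4,7,8 already taken and all letters distinct, the only value for P is 9. So P=9.
Step 9. [col 6: X + W ≡ F (mod 10)] from column 6 (W=1, F=7, carry-in 0, digits 0,1,2,3,4,7,8,9 already taken and all letters distinct): X must equal 6, so X=6.

Answer: E=4, F=7, G=2, I=0, K=8, L=3, P=9, W=1, X=6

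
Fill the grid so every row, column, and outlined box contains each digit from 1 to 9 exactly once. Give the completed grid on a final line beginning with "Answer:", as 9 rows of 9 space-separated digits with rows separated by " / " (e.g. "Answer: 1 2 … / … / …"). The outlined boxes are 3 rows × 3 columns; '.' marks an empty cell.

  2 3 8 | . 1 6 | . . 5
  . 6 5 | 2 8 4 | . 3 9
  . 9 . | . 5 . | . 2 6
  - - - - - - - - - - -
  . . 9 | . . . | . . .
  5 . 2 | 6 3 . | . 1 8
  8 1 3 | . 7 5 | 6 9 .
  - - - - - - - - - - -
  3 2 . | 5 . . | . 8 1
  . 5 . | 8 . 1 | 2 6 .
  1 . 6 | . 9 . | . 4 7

Step 1. [r2c1∈{7}] nothing but 7 survives at r2c1. So r2c1=7.
Step 2. [r1c8∈{7}] r1c8 has the single candidate 7 ⇒ r1c8=7.
Step 3. [r3c1∈{4}] only 4 remains possible at r3c1 ⇒ r3c1=4.
Step 4. [r9c4∈{3}] r9c4 is down to just 3 ⇒ r9c4=3.
Step 5. [r4c7∈{3,4,5,7}] col 7 places 3 nowhere but r4c7, so r4c7=3.
Step 6. [r8c5∈{4}] r8c5 has the single candidate 4. So r8c5=4.
Step 7. [r4c2∈{4,7}] across row 4, 7 lands solely at r4c2 ⇒ r4c2=7.
Step 8. [r6c4∈{4}] r6c4 has the single candidate 4, so r6c4=4.
Step 9. [r7c6∈{7}] r7c6 is down to just 7 ⇒ r7c6=7.
Step 10. [r4c9∈{2,4}] in row 4, 4 fits only at r4c9 ⇒ r4c9=4.
Step 11. [r3c7∈{1,8}] 8 has one home in row 3: r3c7 ⇒ r3c7=8.
Step 12. [r9c6∈{2}] r9c6 has the single candidate 2 ⇒ r9c6=2.
Step 13. [r2c7∈{1}] r2c7's peers cover all but 1 ⇒ r2c7=1.
Step 14. [r5c2∈{4}] nothing but 4 survives at r5c2 ⇒ r5c2=4.
Step 15. [r7c5∈{6}] r7c5 is down to just 6. So r7c5=6.
Step 16. [r9c2∈{8}] only 8 remains possible at r9c2. So r9c2=8.
Step 17. [r8c3∈{7}] r8c3's peers cover all but 7. So r8c3=7.
Step 18. [r7c7∈{9}] r7c7 has the single candidate 9, so r7c7=9.
Step 19. [r5c7∈{7}] r5c7 has the single candidate 7. So r5c7=7.
Step 20. [r8c1∈{9}] r8c1's peers cover all but 9. So r8c1=9.
Step 21. [r9c7∈{5}] only 5 remains possible at r9c7. So r9c7=5.
Step 22. [r5c6∈{9}] r5c6 has the single candidate 9 ⇒ r5c6=9.
Step 23. [r4c1∈{6}] r4c1's peers cover all but 6. So r4c1=6.
Step 24. [r6c9∈{2}] r6c9 is down to just 2, so r6c9=2.
Step 25. [r4c4∈{1}] nothing but 1 survives at r4c4 ⇒ r4c4=1.
Step 26. [r4c8∈{5}] r4c8's peers cover all but 5. So r4c8=5.
Step 27. [r7c3∈{4}] r7c3 is down to just 4 ⇒ r7c3=4.
Step 28. [r3c3∈{1}] r3c3 is down to just 1, so r3c3=1.
Step 29. [r3c4∈{7}] nothing but 7 survives at r3c4 ⇒ r3c4=7.
Step 30. [r1c7∈{4}] nothing but 4 survives at r1c7. So r1c7=4.
Step 31. [r8c9∈{3}] nothing but 3 survives at r8c9 ⇒ r8c9=3.
Step 32. [r4c5∈{2}] nothing but 2 survives at r4c5, so r4c5=2.
Step 33. [r4c6∈{8}] only 8 remains possible at r4c6 ⇒ r4c6=8.
Step 34. [r3c6∈{3}] only 3 remains possible at r3c6, so r3c6=3.
Step 35. [r1c4∈{9}] r1c4 has the single candidate 9, so r1c4=9.

Answer: 2 3 8 9 1 6 4 7 5 / 7 6 5 2 8 4 1 3 9 / 4 9 1 7 5 3 8 2 6 / 6 7 9 1 2 8 3 5 4 / 5 4 2 6 3 9 7 1 8 / 8 1 3 4 7 5 6 9 2 / 3 2 4 5 6 7 9 8 1 / 9 5 7 8 4 1 2 6 3 / 1 8 6 3 9 2 5 4 7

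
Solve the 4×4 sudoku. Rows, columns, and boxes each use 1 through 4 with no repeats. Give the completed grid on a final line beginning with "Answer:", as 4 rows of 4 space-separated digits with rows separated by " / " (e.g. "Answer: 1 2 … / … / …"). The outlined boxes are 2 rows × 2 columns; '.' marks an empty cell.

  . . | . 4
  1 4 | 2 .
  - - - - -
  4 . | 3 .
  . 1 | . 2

Step 1. [r1c1∈{2,3}] col 1 places 2 nowhere but r1c1 ⇒ r1c1=2.
Step 2. [r4c3∈{4}] r4c3's peers cover all but 4. So r4c3=4.
Step 3. [r3c4∈{1}] r3c4's peers cover all but 1 ⇒ r3c4=1.
Step 4. [r2c4∈{3}] r2c4's peers cover all but 3, so r2c4=3.
Step 5. [r1c2∈{3}] r1c2's peers cover all but 3. So r1c2=3.
Step 6. [r1c3∈{1}] only 1 remains possible at r1c3 ⇒ r1c3=1.
Step 7. [r4c1∈{3}] r4c1 has the single candidate 3. So r4c1=3.
Step 8. [r3c2∈{2}] r3c2 has the single candidate 2, so r3c2=2.

Answer: 2 3 1 4 / 1 4 2 3 / 4 2 3 1 / 3 1 4 2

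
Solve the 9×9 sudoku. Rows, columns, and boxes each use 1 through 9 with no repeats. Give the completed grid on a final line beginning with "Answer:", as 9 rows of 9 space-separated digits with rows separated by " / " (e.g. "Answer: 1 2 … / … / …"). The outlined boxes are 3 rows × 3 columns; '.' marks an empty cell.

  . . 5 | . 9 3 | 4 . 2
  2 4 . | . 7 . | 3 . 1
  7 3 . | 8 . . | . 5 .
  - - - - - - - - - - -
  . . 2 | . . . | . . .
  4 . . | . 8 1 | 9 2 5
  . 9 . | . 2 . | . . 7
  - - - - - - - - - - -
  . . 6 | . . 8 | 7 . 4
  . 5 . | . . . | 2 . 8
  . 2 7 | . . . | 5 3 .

Step 1. [r7c2∈{1}] r7c2 has the single candidate 1. So r7c2=1.
Step 2. [r3c7∈{6}] r3c7 is down to just 6. So r3c7=6.
Step 3. [r8c8∈{1,6,9}] box 9 places 1 nowhere but r8c8. So r8c8=1.
Step 4. [r5c3∈{3}] nothing but 3 survives at r5c3. So r5c3=3.
Step 5. [r6c4∈{3,4,5,6}] across row 6, 3 lands solely at r6c4. So r6c4=3.
Step 6. [r9c9∈{6,9}] across box 9, 6 lands solely at r9c9, so r9c9=6.
Step 7. [r8c3∈{4,9}] 4 has one home in col 3: r8c3 ⇒ r8c3=4.
Step 8. [r9c1∈{8,9}] r9c1 is the only open cell in row 9 admitting 8. So r9c1=8.
Step 9. [r7c8∈{9}] only 9 remains possible at r7c8. So r7c8=9.
Step 10. [r2c8∈{8}] r2c8's peers cover all but 8, so r2c8=8.
Step 11. [r8c1∈{3,9}] in col 1, 9 fits only at r8c1 ⇒ r8c1=9.
Step 12. [r6c3∈{1,8}] col 3 places 8 nowhere but r6c3, so r6c3=8.
Step 13. [r3c3∈{1,9}] r3c3 is the only open cell in col 3 admitting 1 ⇒ r3c3=1.
Step 14. [r1c1∈{6}] r1c1 is down to just 6 ⇒ r1c1=6.
Step 15. [r3c5∈{4}] r3c5 is down to just 4. So r3c5=4.
Step 16. [r6c7∈{1}] r6c7 is down to just 1, so r6c7=1.
Step 17. [r6c1∈{5}] only 5 remains possible at r6c1, so r6c1=5.
Step 18. [r8c5∈{3,6}] in row 8, 3 fits only at r8c5 ⇒ r8c5=3.
Step 19. [r4c5∈{5,6}] in col 5, 6 fits only at r4c5 ⇒ r4c5=6.
Step 20. [r6c6∈{4}] r6c6 is down to just 4. So r6c6=4.
Step 21. [r5c4∈{7}] r5c4 is down to just 7, so r5c4=7.
Step 22. [r9c4∈{1,4,9}] 4 has one home in row 9: r9c4. So r9c4=4.
Step 23. [r8c4∈{6}] nothing but 6 survives at r8c4. So r8c4=6.
Step 24. [r2c4∈{5}] r2c4 has the single candidate 5. So r2c4=5.
Step 25. [r9c6∈{9}] r9c6 is down to just 9 ⇒ r9c6=9.
Step 26. [r9c5∈{1}] r9c5 is down to just 1, so r9c5=1.
Step 27. [r4c9∈{3}] r4c9's peers cover all but 3. So r4c9=3.
Step 28. [r5c2∈{6}] r5c2's peers cover all but 6. So r5c2=6.
Step 29. [r7c5∈{5}] r7c5 is down to just 5. So r7c5=5.
Step 30. [r4c1∈{1}] nothing but 1 survives at r4c1, so r4c1=1.
Step 31. [r1c4∈{1}] r1c4 has the single candidate 1. So r1c4=1.
Step 32. [r1c8∈{7}] nothing but 7 survives at r1c8. So r1c8=7.
Step 33. [r4c8∈{4}] r4c8 has the single candidate 4 ⇒ r4c8=4.
Step 34. [r4c7∈{8}] r4c7's peers cover all but 8, so r4c7=8.
Step 35. [r4c6∈{5}] r4c6's peers cover all but 5, so r4c6=5.
Step 36. [r4c4∈{9}] r4c4 has the single candidate 9 ⇒ r4c4=9.
Step 37. [r7c4∈{2}] only 2 remains possible at r7c4, so r7c4=2.
Step 38. [r8c6∈{7}] r8c6 has the single candidate 7 ⇒ r8c6=7.
Step 39. [r6c8∈{6}] nothing but 6 survives at r6c8, so r6c8=6.
Step 40. [r3c6∈{2}] r3c6 is down to just 2, so r3c6=2.
Step 41. [r2c6∈{6}] r2c6's peers cover all but 6, so r2c6=6.
Step 42. [r2c3∈{9}] nothing but 9 survives at r2c3. So r2c3=9.
Step 43. [r4c2∈{7}] r4c2's peers cover all but 7. So r4c2=7.
Step 44. [r7c1∈{3}] r7c1 has the single candidate 3 ⇒ r7c1=3.
Step 45. [r3c9∈{9}] r3c9's peers cover all but 9. So r3c9=9.
Step 46. [r1c2∈{8}] only 8 remains possible at r1c2 ⇒ r1c2=8.

Answer: 6 8 5 1 9 3 4 7 2 / 2 4 9 5 7 6 3 8 1 / 7 3 1 8 4 2 6 5 9 / 1 7 2 9 6 5 8 4 3 / 4 6 3 7 8 1 9 2 5 / 5 9 8 3 2 4 1 6 7 / 3 1 6 2 5 8 7 9 4 / 9 5 4 6 3 7 2 1 8 / 8 2 7 4 1 9 5 3 6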